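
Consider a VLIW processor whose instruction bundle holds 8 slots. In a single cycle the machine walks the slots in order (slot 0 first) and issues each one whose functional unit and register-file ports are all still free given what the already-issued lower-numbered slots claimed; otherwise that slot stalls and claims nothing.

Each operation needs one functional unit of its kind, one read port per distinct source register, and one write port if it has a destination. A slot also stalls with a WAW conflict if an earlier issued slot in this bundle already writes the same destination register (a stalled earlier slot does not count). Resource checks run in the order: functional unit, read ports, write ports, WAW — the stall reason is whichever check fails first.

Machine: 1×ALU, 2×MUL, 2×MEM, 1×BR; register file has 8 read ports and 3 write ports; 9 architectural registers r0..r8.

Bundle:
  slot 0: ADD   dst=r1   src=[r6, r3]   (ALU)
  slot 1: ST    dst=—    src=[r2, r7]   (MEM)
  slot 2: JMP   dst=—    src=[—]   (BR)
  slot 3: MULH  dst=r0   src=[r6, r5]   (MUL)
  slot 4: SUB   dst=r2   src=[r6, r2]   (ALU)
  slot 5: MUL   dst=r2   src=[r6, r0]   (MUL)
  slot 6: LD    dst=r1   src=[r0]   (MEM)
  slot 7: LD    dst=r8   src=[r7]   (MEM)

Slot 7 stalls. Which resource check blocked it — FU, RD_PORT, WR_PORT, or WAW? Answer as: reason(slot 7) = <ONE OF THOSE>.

(0) want 1×ALU +2rd +1wr — yes → AL0|MU2|ME2|BR1|rd6|wr2
(1) want 1×MEM +2rd +0wr — yes → AL0|MU2|ME1|BR1|rd4|wr2
(2) want 1×BR +0rd +0wr — yes → AL0|MU2|ME1|BR0|rd4|wr2
(3) want 1×MUL +2rd +1wr — yes → AL0|MU1|ME1|BR0|rd2|wr1
(4) want 1×ALU +2rd +1wr — FU → AL0|MU1|ME1|BR0|rd2|wr1
(5) want 1×MUL +2rd +1wr — yes → AL0|MU0|ME1|BR0|rd0|wr0
(6) want 1×MEM +1rd +1wr — RD_PORT → AL0|MU0|ME1|BR0|rd0|wr0
(7) want 1×MEM +1rd +1wr — RD_PORT → AL0|MU0|ME1|BR0|rd0|wr0

reason(slot 7) = RD_PORT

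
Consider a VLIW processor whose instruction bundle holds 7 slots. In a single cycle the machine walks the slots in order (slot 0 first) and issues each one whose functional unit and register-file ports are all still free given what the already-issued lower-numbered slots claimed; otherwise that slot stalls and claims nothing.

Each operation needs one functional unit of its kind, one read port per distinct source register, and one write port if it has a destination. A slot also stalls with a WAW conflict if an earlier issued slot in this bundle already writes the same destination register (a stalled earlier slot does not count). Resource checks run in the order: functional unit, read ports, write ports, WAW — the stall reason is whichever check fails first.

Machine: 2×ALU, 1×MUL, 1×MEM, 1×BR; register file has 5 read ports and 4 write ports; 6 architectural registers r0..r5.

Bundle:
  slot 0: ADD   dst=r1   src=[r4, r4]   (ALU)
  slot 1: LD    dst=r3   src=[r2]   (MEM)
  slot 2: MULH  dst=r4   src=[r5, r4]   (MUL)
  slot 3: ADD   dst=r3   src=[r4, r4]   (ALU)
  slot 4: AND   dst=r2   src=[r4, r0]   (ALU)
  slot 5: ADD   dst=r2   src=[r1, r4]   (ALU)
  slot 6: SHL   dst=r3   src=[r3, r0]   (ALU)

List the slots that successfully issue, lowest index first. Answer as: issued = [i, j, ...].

issued = [0, 1, 2]

slot 0 (ALU): ISSUE — free A1,Mu1,Ld1,B1 rp4 wp3
slot 1 (MEM): ISSUE — free A1,Mu1,Ld0,B1 rp3 wp2
slot 2 (MUL): ISSUE — free A1,Mu0,Ld0,B1 rp1 wp1
slot 3 (ALU): stall WAW — free A1,Mu0,Ld0,B1 rp1 wp1
slot 4 (ALU): stall RD_PORT — free A1,Mu0,Ld0,B1 rp1 wp1
slot 5 (ALU): stall RD_PORT — free A1,Mu0,Ld0,B1 rp1 wp1
slot 6 (ALU): stall RD_PORT — free A1,Mu0,Ld0,B1 rp1 wp1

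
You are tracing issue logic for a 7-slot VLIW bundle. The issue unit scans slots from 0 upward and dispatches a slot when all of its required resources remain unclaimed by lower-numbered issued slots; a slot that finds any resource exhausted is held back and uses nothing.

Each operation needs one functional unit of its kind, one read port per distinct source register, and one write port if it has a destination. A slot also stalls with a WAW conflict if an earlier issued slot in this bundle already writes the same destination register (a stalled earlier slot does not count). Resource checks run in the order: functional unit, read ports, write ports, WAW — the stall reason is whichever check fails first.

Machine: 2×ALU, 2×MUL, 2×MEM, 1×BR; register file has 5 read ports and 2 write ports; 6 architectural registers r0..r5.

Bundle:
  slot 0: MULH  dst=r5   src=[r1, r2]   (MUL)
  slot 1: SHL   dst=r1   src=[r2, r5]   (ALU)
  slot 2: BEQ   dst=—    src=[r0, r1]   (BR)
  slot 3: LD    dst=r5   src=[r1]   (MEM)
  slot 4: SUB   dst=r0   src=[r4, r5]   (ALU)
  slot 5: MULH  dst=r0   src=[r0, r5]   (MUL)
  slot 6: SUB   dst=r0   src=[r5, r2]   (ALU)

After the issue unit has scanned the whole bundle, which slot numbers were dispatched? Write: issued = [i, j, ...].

issued = [0, 1]

(0) want 1×MUL +2rd +1wr — yes → AL2|MU1|ME2|BR1|rd3|wr1
(1) want 1×ALU +2rd +1wr — yes → AL1|MU1|ME2|BR1|rd1|wr0
(2) want 1×BR +2rd +0wr — RD_PORT → AL1|MU1|ME2|BR1|rd1|wr0
(3) want 1×MEM +1rd +1wr — WR_PORT → AL1|MU1|ME2|BR1|rd1|wr0
(4) want 1×ALU +2rd +1wr — RD_PORT → AL1|MU1|ME2|BR1|rd1|wr0
(5) want 1×MUL +2rd +1wr — RD_PORT → AL1|MU1|ME2|BR1|rd1|wr0
(6) want 1×ALU +2rd +1wr — RD_PORT → AL1|MU1|ME2|BR1|rd1|wr0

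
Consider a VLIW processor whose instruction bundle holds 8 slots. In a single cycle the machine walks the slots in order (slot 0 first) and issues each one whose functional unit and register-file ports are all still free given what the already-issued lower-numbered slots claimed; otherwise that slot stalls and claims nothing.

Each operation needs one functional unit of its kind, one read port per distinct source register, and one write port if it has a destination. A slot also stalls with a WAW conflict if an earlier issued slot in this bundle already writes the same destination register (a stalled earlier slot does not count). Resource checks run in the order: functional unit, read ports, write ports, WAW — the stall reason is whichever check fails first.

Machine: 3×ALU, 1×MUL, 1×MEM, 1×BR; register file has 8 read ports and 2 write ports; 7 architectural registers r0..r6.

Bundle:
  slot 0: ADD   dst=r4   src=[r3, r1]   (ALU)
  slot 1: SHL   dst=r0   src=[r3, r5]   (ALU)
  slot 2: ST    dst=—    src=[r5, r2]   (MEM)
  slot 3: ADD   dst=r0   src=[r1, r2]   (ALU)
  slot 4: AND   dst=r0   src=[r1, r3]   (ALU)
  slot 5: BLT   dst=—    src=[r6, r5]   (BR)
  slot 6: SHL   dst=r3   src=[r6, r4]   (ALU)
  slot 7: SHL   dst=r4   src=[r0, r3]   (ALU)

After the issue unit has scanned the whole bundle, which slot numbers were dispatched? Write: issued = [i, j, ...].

slot 0 (ALU): ISSUE — free A2,Mu1,Ld1,B1 rp6 wp1
slot 1 (ALU): ISSUE — free A1,Mu1,Ld1,B1 rp4 wp0
slot 2 (MEM): ISSUE — free A1,Mu1,Ld0,B1 rp2 wp0
slot 3 (ALU): stall WR_PORT — free A1,Mu1,Ld0,B1 rp2 wp0
slot 4 (ALU): stall WR_PORT — free A1,Mu1,Ld0,B1 rp2 wp0
slot 5 (BR): ISSUE — free A1,Mu1,Ld0,B0 rp0 wp0
slot 6 (ALU): stall RD_PORT — free A1,Mu1,Ld0,B0 rp0 wp0
slot 7 (ALU): stall RD_PORT — free A1,Mu1,Ld0,B0 rp0 wp0

issued = [0, 1, 2, 5]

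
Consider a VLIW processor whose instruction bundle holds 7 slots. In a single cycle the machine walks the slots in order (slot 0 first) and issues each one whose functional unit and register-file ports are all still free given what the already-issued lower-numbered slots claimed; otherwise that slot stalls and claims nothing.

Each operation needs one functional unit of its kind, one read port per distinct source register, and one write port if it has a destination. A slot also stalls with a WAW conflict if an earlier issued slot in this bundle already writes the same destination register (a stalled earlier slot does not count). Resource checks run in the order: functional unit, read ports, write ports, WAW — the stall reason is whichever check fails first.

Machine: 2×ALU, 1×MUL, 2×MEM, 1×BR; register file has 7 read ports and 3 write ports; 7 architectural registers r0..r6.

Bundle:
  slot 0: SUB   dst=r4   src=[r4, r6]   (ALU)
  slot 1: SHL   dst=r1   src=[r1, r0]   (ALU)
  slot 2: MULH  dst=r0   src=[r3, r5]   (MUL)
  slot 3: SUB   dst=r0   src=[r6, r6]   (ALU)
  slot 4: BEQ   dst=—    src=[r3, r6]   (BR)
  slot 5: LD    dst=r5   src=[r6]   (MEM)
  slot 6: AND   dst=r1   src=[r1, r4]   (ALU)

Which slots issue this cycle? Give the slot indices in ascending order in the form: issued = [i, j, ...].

issued = [0, 1, 2]

  0. ALU→r4 ⇒ go  {1A/1Mu/2Ld/1B | 5r 2w}
  1. ALU→r1 ⇒ go  {0A/1Mu/2Ld/1B | 3r 1w}
  2. MUL→r0 ⇒ go  {0A/0Mu/2Ld/1B | 1r 0w}
  3. ALU→r0 ⇒ no(FU)  {0A/0Mu/2Ld/1B | 1r 0w}
  4. BR ⇒ no(RD_PORT)  {0A/0Mu/2Ld/1B | 1r 0w}
  5. MEM→r5 ⇒ no(WR_PORT)  {0A/0Mu/2Ld/1B | 1r 0w}
  6. ALU→r1 ⇒ no(FU)  {0A/0Mu/2Ld/1B | 1r 0w}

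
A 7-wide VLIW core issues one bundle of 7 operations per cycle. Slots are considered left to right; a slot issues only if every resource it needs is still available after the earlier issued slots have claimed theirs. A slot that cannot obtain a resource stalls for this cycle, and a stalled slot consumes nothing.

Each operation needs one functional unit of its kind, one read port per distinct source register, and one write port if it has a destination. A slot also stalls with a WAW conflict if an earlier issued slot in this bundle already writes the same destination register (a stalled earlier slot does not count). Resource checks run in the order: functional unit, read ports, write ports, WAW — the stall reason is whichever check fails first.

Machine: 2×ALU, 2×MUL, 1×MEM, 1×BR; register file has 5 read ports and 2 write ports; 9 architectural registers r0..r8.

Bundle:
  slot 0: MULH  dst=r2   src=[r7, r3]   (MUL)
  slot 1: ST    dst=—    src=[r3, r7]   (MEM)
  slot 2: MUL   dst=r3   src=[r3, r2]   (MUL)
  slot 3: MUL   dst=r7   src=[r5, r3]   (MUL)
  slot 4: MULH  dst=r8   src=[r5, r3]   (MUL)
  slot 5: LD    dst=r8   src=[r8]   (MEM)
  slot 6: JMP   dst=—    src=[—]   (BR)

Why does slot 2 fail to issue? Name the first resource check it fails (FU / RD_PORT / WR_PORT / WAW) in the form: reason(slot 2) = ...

reason(slot 2) = RD_PORT

(0) want 1×MUL +2rd +1wr — yes → AL2|MU1|ME1|BR1|rd3|wr1
(1) want 1×MEM +2rd +0wr — yes → AL2|MU1|ME0|BR1|rd1|wr1
(2) want 1×MUL +2rd +1wr — RD_PORT → AL2|MU1|ME0|BR1|rd1|wr1
(3) want 1×MUL +2rd +1wr — RD_PORT → AL2|MU1|ME0|BR1|rd1|wr1
(4) want 1×MUL +2rd +1wr — RD_PORT → AL2|MU1|ME0|BR1|rd1|wr1
(5) want 1×MEM +1rd +1wr — FU → AL2|MU1|ME0|BR1|rd1|wr1
(6) want 1×BR +0rd +0wr — yes → AL2|MU1|ME0|BR0|rd1|wr1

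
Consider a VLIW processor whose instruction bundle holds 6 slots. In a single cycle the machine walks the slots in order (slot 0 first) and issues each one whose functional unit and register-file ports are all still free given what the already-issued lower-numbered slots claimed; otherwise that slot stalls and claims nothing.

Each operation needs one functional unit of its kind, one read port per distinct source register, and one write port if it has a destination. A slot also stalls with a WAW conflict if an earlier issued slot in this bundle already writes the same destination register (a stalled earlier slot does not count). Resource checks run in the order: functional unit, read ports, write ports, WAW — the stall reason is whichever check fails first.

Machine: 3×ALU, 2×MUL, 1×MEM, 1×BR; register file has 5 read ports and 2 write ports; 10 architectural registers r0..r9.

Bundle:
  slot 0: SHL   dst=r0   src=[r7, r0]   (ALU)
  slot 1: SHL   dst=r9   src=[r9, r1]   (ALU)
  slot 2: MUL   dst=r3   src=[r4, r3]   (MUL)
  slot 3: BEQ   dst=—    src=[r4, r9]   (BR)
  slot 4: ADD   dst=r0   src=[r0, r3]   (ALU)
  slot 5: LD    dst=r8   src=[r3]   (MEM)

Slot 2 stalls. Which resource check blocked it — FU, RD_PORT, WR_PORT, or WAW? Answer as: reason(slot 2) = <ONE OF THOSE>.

#0 ALU src=r7,r0 dispatched  <A:2 Mu:2 Ld:1 B:1 rd:3 wr:1>
#1 ALU src=r9,r1 dispatched  <A:1 Mu:2 Ld:1 B:1 rd:1 wr:0>
#2 MUL src=r4,r3 held:RD_PORT  <A:1 Mu:2 Ld:1 B:1 rd:1 wr:0>
#3 BR src=r4,r9 held:RD_PORT  <A:1 Mu:2 Ld:1 B:1 rd:1 wr:0>
#4 ALU src=r0,r3 held:RD_PORT  <A:1 Mu:2 Ld:1 B:1 rd:1 wr:0>
#5 MEM src=r3 held:WR_PORT  <A:1 Mu:2 Ld:1 B:1 rd:1 wr:0>

reason(slot 2) = RD_PORT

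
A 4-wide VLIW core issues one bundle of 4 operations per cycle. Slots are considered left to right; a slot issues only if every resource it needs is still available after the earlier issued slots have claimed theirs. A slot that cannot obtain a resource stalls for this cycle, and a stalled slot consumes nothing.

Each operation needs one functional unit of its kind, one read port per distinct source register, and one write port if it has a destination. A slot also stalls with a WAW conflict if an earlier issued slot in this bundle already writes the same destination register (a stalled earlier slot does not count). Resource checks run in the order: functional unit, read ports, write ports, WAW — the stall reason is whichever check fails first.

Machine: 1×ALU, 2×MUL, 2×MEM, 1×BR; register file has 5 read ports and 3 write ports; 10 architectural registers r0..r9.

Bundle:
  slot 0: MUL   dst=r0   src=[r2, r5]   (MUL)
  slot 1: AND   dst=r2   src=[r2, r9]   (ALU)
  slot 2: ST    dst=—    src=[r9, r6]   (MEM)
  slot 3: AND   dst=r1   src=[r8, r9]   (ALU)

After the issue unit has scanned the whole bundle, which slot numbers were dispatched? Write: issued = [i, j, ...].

issued = [0, 1]

[0] MUL needs rd=2 wr=1: ok; after: ALU=1 MUL=1 MEM=2 BR=1, R=3, W=2
[1] ALU needs rd=2 wr=1: ok; after: ALU=0 MUL=1 MEM=2 BR=1, R=1, W=1
[2] MEM needs rd=2 wr=0: RD_PORT; after: ALU=0 MUL=1 MEM=2 BR=1, R=1, W=1
[3] ALU needs rd=2 wr=1: FU; after: ALU=0 MUL=1 MEM=2 BR=1, R=1, W=1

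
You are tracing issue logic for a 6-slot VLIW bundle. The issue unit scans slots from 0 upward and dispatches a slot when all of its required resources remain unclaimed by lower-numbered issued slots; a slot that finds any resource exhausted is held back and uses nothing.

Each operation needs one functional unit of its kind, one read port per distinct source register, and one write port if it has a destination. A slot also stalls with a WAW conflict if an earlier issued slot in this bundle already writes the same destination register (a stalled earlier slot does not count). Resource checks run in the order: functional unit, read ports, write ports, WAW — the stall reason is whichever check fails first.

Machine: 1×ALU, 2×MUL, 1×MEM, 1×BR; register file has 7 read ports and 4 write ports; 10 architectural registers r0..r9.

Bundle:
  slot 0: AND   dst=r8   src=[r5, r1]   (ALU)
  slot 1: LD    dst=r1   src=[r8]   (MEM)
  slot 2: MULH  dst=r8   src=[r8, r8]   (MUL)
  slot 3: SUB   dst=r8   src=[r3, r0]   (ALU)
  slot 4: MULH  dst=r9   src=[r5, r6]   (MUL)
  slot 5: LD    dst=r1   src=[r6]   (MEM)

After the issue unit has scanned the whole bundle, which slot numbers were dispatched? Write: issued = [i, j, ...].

issued = [0, 1, 4]

[0] ALU needs rd=2 wr=1: ok; after: ALU=0 MUL=2 MEM=1 BR=1, R=5, W=3
[1] MEM needs rd=1 wr=1: ok; after: ALU=0 MUL=2 MEM=0 BR=1, R=4, W=2
[2] MUL needs rd=1 wr=1: WAW; after: ALU=0 MUL=2 MEM=0 BR=1, R=4, W=2
[3] ALU needs rd=2 wr=1: FU; after: ALU=0 MUL=2 MEM=0 BR=1, R=4, W=2
[4] MUL needs rd=2 wr=1: ok; after: ALU=0 MUL=1 MEM=0 BR=1, R=2, W=1
[5] MEM needs rd=1 wr=1: FU; after: ALU=0 MUL=1 MEM=0 BR=1, R=2, W=1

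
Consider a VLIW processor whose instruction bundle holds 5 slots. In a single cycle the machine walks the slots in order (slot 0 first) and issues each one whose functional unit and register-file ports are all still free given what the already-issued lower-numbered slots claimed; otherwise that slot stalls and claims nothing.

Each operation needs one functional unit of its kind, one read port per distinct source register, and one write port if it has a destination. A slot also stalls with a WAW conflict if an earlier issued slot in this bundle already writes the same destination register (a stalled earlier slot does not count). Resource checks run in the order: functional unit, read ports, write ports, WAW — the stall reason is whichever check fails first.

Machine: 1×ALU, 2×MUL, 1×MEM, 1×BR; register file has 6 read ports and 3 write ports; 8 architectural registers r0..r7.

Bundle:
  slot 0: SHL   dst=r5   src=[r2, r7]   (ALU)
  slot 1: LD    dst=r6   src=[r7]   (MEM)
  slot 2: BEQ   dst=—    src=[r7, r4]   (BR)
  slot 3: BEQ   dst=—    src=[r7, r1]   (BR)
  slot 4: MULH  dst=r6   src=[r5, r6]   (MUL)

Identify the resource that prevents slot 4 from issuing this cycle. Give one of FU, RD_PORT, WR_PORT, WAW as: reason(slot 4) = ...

#0 ALU src=r2,r7 dispatched  <A:0 Mu:2 Ld:1 B:1 rd:4 wr:2>
#1 MEM src=r7 dispatched  <A:0 Mu:2 Ld:0 B:1 rd:3 wr:1>
#2 BR src=r7,r4 dispatched  <A:0 Mu:2 Ld:0 B:0 rd:1 wr:1>
#3 BR src=r7,r1 held:FU  <A:0 Mu:2 Ld:0 B:0 rd:1 wr:1>
#4 MUL src=r5,r6 held:RD_PORT  <A:0 Mu:2 Ld:0 B:0 rd:1 wr:1>

reason(slot 4) = RD_PORT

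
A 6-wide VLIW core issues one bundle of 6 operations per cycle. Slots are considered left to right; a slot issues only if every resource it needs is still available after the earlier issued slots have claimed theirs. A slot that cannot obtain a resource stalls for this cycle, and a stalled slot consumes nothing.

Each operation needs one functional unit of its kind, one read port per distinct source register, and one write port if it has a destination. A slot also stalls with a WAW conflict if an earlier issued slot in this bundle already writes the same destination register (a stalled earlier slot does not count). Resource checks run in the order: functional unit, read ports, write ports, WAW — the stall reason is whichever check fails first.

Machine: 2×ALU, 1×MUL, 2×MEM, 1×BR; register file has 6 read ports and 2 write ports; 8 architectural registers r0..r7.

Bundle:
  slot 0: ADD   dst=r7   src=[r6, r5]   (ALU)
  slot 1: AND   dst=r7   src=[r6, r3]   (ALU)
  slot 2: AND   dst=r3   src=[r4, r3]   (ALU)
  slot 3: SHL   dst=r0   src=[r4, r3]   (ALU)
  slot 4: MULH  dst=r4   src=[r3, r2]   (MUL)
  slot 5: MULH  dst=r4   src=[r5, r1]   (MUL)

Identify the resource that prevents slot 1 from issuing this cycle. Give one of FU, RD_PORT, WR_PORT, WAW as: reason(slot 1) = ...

[0] ALU needs rd=2 wr=1: ok; after: ALU=1 MUL=1 MEM=2 BR=1, R=4, W=1
[1] ALU needs rd=2 wr=1: WAW; after: ALU=1 MUL=1 MEM=2 BR=1, R=4, W=1
[2] ALU needs rd=2 wr=1: ok; after: ALU=0 MUL=1 MEM=2 BR=1, R=2, W=0
[3] ALU needs rd=2 wr=1: FU; after: ALU=0 MUL=1 MEM=2 BR=1, R=2, W=0
[4] MUL needs rd=2 wr=1: WR_PORT; after: ALU=0 MUL=1 MEM=2 BR=1, R=2, W=0
[5] MUL needs rd=2 wr=1: WR_PORT; after: ALU=0 MUL=1 MEM=2 BR=1, R=2, W=0

reason(slot 1) = WAW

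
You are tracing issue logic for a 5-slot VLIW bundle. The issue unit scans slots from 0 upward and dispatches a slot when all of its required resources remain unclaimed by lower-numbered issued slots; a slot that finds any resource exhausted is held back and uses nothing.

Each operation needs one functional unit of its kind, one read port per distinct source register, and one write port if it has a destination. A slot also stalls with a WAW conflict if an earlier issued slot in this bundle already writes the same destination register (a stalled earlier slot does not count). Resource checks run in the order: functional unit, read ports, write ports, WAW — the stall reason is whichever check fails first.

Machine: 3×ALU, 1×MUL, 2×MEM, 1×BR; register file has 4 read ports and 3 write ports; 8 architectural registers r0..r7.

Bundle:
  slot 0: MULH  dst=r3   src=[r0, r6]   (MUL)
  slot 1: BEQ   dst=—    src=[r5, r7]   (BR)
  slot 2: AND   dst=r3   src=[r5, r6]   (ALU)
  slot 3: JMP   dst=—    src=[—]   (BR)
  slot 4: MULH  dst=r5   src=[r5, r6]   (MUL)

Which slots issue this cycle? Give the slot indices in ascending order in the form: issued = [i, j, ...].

issued = [0, 1]

(0) want 1×MUL +2rd +1wr — yes → AL3|MU0|ME2|BR1|rd2|wr2
(1) want 1×BR +2rd +0wr — yes → AL3|MU0|ME2|BR0|rd0|wr2
(2) want 1×ALU +2rd +1wr — RD_PORT → AL3|MU0|ME2|BR0|rd0|wr2
(3) want 1×BR +0rd +0wr — FU → AL3|MU0|ME2|BR0|rd0|wr2
(4) want 1×MUL +2rd +1wr — FU → AL3|MU0|ME2|BR0|rd0|wr2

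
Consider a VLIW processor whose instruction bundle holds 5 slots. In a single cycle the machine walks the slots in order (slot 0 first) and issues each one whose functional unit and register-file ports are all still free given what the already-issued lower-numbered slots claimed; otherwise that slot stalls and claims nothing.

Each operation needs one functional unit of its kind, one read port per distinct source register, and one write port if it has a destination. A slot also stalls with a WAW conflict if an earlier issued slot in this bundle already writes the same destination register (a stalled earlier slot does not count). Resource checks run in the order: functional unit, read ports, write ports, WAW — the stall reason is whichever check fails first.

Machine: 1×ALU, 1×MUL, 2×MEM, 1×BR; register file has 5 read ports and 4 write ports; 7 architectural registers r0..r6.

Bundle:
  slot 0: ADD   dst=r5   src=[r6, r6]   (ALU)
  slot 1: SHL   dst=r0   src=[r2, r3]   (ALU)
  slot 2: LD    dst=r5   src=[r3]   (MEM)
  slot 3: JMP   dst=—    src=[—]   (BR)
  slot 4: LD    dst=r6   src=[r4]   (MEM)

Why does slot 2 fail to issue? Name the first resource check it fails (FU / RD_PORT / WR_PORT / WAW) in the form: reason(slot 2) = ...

reason(slot 2) = WAW

(0) want 1×ALU +1rd +1wr — yes → AL0|MU1|ME2|BR1|rd4|wr3
(1) want 1×ALU +2rd +1wr — FU → AL0|MU1|ME2|BR1|rd4|wr3
(2) want 1×MEM +1rd +1wr — WAW → AL0|MU1|ME2|BR1|rd4|wr3
(3) want 1×BR +0rd +0wr — yes → AL0|MU1|ME2|BR0|rd4|wr3
(4) want 1×MEM +1rd +1wr — yes → AL0|MU1|ME1|BR0|rd3|wr2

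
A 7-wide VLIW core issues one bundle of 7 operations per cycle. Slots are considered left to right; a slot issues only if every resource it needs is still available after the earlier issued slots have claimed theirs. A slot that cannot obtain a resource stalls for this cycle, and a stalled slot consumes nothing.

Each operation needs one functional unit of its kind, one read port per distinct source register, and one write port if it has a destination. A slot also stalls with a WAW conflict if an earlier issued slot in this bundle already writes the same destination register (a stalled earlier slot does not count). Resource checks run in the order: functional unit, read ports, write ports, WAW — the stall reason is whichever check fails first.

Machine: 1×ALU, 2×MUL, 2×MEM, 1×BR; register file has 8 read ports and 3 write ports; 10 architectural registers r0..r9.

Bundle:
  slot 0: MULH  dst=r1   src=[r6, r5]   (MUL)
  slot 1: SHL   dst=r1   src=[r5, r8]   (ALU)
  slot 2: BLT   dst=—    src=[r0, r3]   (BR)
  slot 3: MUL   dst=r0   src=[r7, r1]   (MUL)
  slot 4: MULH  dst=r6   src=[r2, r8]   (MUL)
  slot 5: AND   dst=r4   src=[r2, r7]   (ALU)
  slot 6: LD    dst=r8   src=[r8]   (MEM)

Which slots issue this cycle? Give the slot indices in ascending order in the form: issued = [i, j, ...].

issued = [0, 2, 3, 5]

slot 0 (MUL): ISSUE — free A1,Mu1,Ld2,B1 rp6 wp2
slot 1 (ALU): stall WAW — free A1,Mu1,Ld2,B1 rp6 wp2
slot 2 (BR): ISSUE — free A1,Mu1,Ld2,B0 rp4 wp2
slot 3 (MUL): ISSUE — free A1,Mu0,Ld2,B0 rp2 wp1
slot 4 (MUL): stall FU — free A1,Mu0,Ld2,B0 rp2 wp1
slot 5 (ALU): ISSUE — free A0,Mu0,Ld2,B0 rp0 wp0
slot 6 (MEM): stall RD_PORT — free A0,Mu0,Ld2,B0 rp0 wp0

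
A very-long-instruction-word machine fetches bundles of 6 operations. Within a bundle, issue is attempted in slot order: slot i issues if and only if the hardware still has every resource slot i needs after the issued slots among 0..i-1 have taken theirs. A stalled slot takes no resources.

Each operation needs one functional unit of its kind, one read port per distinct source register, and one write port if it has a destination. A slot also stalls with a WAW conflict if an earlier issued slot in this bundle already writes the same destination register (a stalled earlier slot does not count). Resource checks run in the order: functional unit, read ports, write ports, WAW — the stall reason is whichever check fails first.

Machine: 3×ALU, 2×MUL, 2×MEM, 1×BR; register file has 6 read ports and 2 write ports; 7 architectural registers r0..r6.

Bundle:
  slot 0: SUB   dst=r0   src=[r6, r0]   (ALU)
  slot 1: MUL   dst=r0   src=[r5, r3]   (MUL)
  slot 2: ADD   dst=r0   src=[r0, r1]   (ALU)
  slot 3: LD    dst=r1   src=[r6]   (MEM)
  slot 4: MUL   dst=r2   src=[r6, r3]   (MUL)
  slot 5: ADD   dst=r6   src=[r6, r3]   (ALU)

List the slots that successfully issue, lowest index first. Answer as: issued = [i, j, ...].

#0 ALU src=r6,r0 dispatched  <A:2 Mu:2 Ld:2 B:1 rd:4 wr:1>
#1 MUL src=r5,r3 held:WAW  <A:2 Mu:2 Ld:2 B:1 rd:4 wr:1>
#2 ALU src=r0,r1 held:WAW  <A:2 Mu:2 Ld:2 B:1 rd:4 wr:1>
#3 MEM src=r6 dispatched  <A:2 Mu:2 Ld:1 B:1 rd:3 wr:0>
#4 MUL src=r6,r3 held:WR_PORT  <A:2 Mu:2 Ld:1 B:1 rd:3 wr:0>
#5 ALU src=r6,r3 held:WR_PORT  <A:2 Mu:2 Ld:1 B:1 rd:3 wr:0>

issued = [0, 3]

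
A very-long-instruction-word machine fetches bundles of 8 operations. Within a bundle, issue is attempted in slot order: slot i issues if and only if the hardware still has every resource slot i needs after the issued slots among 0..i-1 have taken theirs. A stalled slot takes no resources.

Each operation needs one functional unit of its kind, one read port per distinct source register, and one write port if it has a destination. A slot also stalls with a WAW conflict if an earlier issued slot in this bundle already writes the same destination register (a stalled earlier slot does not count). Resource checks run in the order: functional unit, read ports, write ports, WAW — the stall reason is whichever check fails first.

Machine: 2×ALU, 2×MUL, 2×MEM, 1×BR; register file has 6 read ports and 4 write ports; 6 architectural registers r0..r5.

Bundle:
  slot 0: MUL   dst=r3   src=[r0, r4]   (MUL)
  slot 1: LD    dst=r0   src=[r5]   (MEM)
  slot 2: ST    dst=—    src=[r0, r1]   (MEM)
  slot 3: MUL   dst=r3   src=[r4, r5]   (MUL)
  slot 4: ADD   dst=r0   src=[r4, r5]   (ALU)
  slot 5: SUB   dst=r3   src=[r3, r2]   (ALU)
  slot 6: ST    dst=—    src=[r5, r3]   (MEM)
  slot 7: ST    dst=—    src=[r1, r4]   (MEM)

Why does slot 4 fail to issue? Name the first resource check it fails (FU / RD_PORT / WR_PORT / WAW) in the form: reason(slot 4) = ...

reason(slot 4) = RD_PORT

#0 MUL src=r0,r4 dispatched  <A:2 Mu:1 Ld:2 B:1 rd:4 wr:3>
#1 MEM src=r5 dispatched  <A:2 Mu:1 Ld:1 B:1 rd:3 wr:2>
#2 MEM src=r0,r1 dispatched  <A:2 Mu:1 Ld:0 B:1 rd:1 wr:2>
#3 MUL src=r4,r5 held:RD_PORT  <A:2 Mu:1 Ld:0 B:1 rd:1 wr:2>
#4 ALU src=r4,r5 held:RD_PORT  <A:2 Mu:1 Ld:0 B:1 rd:1 wr:2>
#5 ALU src=r3,r2 held:RD_PORT  <A:2 Mu:1 Ld:0 B:1 rd:1 wr:2>
#6 MEM src=r5,r3 held:FU  <A:2 Mu:1 Ld:0 B:1 rd:1 wr:2>
#7 MEM src=r1,r4 held:FU  <A:2 Mu:1 Ld:0 B:1 rd:1 wr:2>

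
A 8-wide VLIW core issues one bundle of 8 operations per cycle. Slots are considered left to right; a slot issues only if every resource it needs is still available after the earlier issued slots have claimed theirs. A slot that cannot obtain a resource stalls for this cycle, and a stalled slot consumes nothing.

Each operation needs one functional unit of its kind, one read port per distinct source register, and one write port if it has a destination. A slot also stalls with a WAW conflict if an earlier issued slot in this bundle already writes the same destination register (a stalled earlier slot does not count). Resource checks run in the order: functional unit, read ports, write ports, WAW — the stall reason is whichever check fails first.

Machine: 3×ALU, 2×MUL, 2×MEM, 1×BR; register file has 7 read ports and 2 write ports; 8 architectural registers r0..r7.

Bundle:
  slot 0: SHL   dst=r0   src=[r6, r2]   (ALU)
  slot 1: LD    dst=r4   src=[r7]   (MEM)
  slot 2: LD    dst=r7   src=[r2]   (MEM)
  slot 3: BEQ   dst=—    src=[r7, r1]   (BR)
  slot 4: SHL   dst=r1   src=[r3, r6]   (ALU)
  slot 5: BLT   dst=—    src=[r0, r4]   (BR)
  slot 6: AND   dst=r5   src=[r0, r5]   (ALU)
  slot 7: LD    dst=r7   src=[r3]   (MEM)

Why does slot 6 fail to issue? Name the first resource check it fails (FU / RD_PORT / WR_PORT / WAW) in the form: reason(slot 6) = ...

slot 0 (ALU): ISSUE — free A2,Mu2,Ld2,B1 rp5 wp1
slot 1 (MEM): ISSUE — free A2,Mu2,Ld1,B1 rp4 wp0
slot 2 (MEM): stall WR_PORT — free A2,Mu2,Ld1,B1 rp4 wp0
slot 3 (BR): ISSUE — free A2,Mu2,Ld1,B0 rp2 wp0
slot 4 (ALU): stall WR_PORT — free A2,Mu2,Ld1,B0 rp2 wp0
slot 5 (BR): stall FU — free A2,Mu2,Ld1,B0 rp2 wp0
slot 6 (ALU): stall WR_PORT — free A2,Mu2,Ld1,B0 rp2 wp0
slot 7 (MEM): stall WR_PORT — free A2,Mu2,Ld1,B0 rp2 wp0

reason(slot 6) = WR_PORT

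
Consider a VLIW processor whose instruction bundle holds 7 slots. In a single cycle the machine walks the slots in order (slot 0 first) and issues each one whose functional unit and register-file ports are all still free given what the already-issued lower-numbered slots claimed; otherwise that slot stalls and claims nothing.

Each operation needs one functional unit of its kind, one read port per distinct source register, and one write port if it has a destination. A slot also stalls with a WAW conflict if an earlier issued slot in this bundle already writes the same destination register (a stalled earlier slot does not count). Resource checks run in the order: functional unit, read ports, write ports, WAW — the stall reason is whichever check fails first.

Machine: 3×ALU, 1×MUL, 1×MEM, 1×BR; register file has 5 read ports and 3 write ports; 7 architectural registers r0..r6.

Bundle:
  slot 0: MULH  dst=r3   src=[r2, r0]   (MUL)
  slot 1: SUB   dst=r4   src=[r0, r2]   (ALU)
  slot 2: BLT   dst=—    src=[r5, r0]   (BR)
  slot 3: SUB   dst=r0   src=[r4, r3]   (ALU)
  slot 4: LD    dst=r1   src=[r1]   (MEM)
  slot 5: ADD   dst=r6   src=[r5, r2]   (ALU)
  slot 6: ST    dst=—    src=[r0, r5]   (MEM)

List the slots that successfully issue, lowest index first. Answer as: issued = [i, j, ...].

  0. MUL→r3 ⇒ go  {3A/0Mu/1Ld/1B | 3r 2w}
  1. ALU→r4 ⇒ go  {2A/0Mu/1Ld/1B | 1r 1w}
  2. BR ⇒ no(RD_PORT)  {2A/0Mu/1Ld/1B | 1r 1w}
  3. ALU→r0 ⇒ no(RD_PORT)  {2A/0Mu/1Ld/1B | 1r 1w}
  4. MEM→r1 ⇒ go  {2A/0Mu/0Ld/1B | 0r 0w}
  5. ALU→r6 ⇒ no(RD_PORT)  {2A/0Mu/0Ld/1B | 0r 0w}
  6. MEM ⇒ no(FU)  {2A/0Mu/0Ld/1B | 0r 0w}

issued = [0, 1, 4]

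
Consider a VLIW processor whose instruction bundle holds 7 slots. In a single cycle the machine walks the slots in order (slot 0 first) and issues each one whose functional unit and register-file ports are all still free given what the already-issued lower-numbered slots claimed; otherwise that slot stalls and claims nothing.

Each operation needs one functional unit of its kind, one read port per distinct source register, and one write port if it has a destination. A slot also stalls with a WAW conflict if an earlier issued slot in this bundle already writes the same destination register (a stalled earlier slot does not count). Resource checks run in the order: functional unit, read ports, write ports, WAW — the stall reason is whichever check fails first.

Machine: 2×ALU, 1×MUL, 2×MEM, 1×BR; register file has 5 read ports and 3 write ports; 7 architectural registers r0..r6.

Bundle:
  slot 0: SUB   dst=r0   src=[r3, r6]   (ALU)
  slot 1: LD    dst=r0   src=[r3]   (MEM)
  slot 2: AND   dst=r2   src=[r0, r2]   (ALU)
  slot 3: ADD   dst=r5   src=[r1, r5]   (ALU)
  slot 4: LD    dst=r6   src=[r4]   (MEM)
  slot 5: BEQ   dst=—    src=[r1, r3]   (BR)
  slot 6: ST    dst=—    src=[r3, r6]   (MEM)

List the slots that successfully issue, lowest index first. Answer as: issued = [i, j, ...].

[0] ALU needs rd=2 wr=1: ok; after: ALU=1 MUL=1 MEM=2 BR=1, R=3, W=2
[1] MEM needs rd=1 wr=1: WAW; after: ALU=1 MUL=1 MEM=2 BR=1, R=3, W=2
[2] ALU needs rd=2 wr=1: ok; after: ALU=0 MUL=1 MEM=2 BR=1, R=1, W=1
[3] ALU needs rd=2 wr=1: FU; after: ALU=0 MUL=1 MEM=2 BR=1, R=1, W=1
[4] MEM needs rd=1 wr=1: ok; after: ALU=0 MUL=1 MEM=1 BR=1, R=0, W=0
[5] BR needs rd=2 wr=0: RD_PORT; after: ALU=0 MUL=1 MEM=1 BR=1, R=0, W=0
[6] MEM needs rd=2 wr=0: RD_PORT; after: ALU=0 MUL=1 MEM=1 BR=1, R=0, W=0

issued = [0, 2, 4]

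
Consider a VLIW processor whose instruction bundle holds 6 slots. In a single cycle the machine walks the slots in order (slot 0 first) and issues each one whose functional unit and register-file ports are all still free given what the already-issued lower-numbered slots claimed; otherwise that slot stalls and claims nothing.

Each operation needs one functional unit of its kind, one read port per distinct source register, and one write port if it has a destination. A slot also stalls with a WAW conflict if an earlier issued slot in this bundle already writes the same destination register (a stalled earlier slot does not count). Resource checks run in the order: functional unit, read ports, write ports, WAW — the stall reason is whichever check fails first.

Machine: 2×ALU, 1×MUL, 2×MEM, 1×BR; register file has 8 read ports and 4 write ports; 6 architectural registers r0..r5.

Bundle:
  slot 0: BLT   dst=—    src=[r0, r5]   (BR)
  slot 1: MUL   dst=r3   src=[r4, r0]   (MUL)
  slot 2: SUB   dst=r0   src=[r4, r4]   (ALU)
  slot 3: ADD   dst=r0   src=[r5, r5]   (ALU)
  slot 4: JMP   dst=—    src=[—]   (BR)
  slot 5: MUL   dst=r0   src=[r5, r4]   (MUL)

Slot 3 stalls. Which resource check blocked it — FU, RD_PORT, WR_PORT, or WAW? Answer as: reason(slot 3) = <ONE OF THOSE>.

reason(slot 3) = WAW

[0] BR needs rd=2 wr=0: ok; after: ALU=2 MUL=1 MEM=2 BR=0, R=6, W=4
[1] MUL needs rd=2 wr=1: ok; after: ALU=2 MUL=0 MEM=2 BR=0, R=4, W=3
[2] ALU needs rd=1 wr=1: ok; after: ALU=1 MUL=0 MEM=2 BR=0, R=3, W=2
[3] ALU needs rd=1 wr=1: WAW; after: ALU=1 MUL=0 MEM=2 BR=0, R=3, W=2
[4] BR needs rd=0 wr=0: FU; after: ALU=1 MUL=0 MEM=2 BR=0, R=3, W=2
[5] MUL needs rd=2 wr=1: FU; after: ALU=1 MUL=0 MEM=2 BR=0, R=3, W=2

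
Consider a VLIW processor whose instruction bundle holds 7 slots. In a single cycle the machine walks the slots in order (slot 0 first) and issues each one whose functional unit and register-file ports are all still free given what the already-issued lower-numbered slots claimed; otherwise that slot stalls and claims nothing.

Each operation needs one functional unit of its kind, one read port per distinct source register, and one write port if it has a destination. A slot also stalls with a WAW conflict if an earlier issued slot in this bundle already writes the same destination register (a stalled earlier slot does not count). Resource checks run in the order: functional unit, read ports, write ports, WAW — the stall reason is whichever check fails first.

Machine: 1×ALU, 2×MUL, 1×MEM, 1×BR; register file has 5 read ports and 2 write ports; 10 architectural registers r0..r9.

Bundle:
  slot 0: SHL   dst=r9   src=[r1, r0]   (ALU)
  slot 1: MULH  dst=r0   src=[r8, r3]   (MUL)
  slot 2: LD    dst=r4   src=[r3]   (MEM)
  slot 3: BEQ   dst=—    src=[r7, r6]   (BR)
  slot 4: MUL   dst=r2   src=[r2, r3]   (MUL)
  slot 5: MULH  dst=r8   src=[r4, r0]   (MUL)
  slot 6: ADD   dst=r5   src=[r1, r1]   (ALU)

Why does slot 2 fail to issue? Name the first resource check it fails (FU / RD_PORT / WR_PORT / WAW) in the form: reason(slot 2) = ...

reason(slot 2) = WR_PORT

  0. ALU→r9 ⇒ go  {0A/2Mu/1Ld/1B | 3r 1w}
  1. MUL→r0 ⇒ go  {0A/1Mu/1Ld/1B | 1r 0w}
  2. MEM→r4 ⇒ no(WR_PORT)  {0A/1Mu/1Ld/1B | 1r 0w}
  3. BR ⇒ no(RD_PORT)  {0A/1Mu/1Ld/1B | 1r 0w}
  4. MUL→r2 ⇒ no(RD_PORT)  {0A/1Mu/1Ld/1B | 1r 0w}
  5. MUL→r8 ⇒ no(RD_PORT)  {0A/1Mu/1Ld/1B | 1r 0w}
  6. ALU→r5 ⇒ no(FU)  {0A/1Mu/1Ld/1B | 1r 0w}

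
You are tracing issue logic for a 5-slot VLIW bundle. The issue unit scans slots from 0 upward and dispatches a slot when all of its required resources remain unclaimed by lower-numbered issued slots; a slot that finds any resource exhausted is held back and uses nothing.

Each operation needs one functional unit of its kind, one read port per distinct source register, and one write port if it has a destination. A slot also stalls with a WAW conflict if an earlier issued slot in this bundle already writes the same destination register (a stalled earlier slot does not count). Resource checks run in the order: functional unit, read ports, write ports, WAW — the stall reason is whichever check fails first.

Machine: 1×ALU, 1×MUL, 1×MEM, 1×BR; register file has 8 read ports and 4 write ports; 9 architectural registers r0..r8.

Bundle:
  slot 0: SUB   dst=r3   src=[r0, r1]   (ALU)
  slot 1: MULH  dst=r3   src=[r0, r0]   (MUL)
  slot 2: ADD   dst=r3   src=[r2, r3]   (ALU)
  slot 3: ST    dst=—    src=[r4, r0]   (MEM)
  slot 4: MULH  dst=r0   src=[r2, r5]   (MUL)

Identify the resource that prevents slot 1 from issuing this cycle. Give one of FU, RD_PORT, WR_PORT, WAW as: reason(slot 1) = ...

  0. ALU→r3 ⇒ go  {0A/1Mu/1Ld/1B | 6r 3w}
  1. MUL→r3 ⇒ no(WAW)  {0A/1Mu/1Ld/1B | 6r 3w}
  2. ALU→r3 ⇒ no(FU)  {0A/1Mu/1Ld/1B | 6r 3w}
  3. MEM ⇒ go  {0A/1Mu/0Ld/1B | 4r 3w}
  4. MUL→r0 ⇒ go  {0A/0Mu/0Ld/1B | 2r 2w}

reason(slot 1) = WAW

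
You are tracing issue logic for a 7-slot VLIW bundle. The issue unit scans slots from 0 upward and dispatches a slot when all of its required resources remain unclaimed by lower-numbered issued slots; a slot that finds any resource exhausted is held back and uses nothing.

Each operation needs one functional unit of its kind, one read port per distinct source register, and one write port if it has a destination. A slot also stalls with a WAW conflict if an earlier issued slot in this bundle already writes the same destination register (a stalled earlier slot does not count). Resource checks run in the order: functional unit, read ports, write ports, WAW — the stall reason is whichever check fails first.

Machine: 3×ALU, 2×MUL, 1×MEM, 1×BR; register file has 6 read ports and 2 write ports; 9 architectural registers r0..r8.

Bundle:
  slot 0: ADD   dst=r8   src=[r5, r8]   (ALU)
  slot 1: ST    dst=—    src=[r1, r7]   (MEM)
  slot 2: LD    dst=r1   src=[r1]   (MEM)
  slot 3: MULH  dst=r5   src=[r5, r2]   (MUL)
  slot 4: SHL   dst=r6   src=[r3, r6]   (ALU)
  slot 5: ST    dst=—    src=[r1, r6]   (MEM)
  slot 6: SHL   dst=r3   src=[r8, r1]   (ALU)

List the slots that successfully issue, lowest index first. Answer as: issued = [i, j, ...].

issued = [0, 1, 3]

slot 0 (ALU): ISSUE — free A2,Mu2,Ld1,B1 rp4 wp1
slot 1 (MEM): ISSUE — free A2,Mu2,Ld0,B1 rp2 wp1
slot 2 (MEM): stall FU — free A2,Mu2,Ld0,B1 rp2 wp1
slot 3 (MUL): ISSUE — free A2,Mu1,Ld0,B1 rp0 wp0
slot 4 (ALU): stall RD_PORT — free A2,Mu1,Ld0,B1 rp0 wp0
slot 5 (MEM): stall FU — free A2,Mu1,Ld0,B1 rp0 wp0
slot 6 (ALU): stall RD_PORT — free A2,Mu1,Ld0,B1 rp0 wp0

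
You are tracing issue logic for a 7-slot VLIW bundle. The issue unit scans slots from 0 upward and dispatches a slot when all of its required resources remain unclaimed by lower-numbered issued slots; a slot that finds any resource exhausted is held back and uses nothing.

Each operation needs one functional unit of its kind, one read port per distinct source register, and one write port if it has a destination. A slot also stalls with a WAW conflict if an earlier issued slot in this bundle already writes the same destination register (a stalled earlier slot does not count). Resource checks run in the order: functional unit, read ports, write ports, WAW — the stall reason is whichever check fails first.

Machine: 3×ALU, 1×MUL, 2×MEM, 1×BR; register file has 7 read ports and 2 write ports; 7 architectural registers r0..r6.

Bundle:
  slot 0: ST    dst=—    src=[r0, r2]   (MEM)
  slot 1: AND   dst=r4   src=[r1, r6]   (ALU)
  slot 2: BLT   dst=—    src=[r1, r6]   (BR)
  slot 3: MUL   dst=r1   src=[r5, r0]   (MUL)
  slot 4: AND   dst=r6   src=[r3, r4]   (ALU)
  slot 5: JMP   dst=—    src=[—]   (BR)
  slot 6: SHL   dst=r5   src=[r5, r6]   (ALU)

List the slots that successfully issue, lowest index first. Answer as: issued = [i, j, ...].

slot 0 (MEM): ISSUE — free A3,Mu1,Ld1,B1 rp5 wp2
slot 1 (ALU): ISSUE — free A2,Mu1,Ld1,B1 rp3 wp1
slot 2 (BR): ISSUE — free A2,Mu1,Ld1,B0 rp1 wp1
slot 3 (MUL): stall RD_PORT — free A2,Mu1,Ld1,B0 rp1 wp1
slot 4 (ALU): stall RD_PORT — free A2,Mu1,Ld1,B0 rp1 wp1
slot 5 (BR): stall FU — free A2,Mu1,Ld1,B0 rp1 wp1
slot 6 (ALU): stall RD_PORT — free A2,Mu1,Ld1,B0 rp1 wp1

issued = [0, 1, 2]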